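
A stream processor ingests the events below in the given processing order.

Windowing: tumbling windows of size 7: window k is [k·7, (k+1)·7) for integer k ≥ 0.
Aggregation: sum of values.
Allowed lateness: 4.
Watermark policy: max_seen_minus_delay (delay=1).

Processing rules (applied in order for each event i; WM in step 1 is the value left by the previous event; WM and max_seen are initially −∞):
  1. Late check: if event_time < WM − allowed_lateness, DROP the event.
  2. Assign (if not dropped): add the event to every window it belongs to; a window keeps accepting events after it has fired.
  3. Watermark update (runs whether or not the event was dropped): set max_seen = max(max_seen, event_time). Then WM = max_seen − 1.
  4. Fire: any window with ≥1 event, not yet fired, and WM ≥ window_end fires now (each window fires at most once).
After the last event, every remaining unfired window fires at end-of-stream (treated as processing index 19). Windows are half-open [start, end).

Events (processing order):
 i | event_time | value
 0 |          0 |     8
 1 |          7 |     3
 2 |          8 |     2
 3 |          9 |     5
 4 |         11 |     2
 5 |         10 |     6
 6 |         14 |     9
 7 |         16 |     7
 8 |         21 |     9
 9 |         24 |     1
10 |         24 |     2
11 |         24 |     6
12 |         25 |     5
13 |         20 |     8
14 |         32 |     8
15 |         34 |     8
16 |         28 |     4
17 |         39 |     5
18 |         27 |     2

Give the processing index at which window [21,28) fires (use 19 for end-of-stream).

14

i=0 t=0 v=8: → [0,7); WM=-1
i=1 t=7 v=3: → [7,14); WM=6
i=2 t=8 v=2: → [7,14); WM=7; [0,7) fires=8
i=3 t=9 v=5: → [7,14); WM=8
i=4 t=11 v=2: → [7,14); WM=10
i=5 t=10 v=6: → [7,14); WM=10
i=6 t=14 v=9: → [14,21); WM=13
i=7 t=16 v=7: → [14,21); WM=15; [7,14) fires=18
i=8 t=21 v=9: → [21,28); WM=20
i=9 t=24 v=1: → [21,28); WM=23; [14,21) fires=16
i=10 t=24 v=2: → [21,28); WM=23
i=11 t=24 v=6: → [21,28); WM=23
i=12 t=25 v=5: → [21,28); WM=24
i=13 t=20 v=8: → [14,21); WM=24
i=14 t=32 v=8: → [28,35); WM=31; [21,28) fires=23
i=15 t=34 v=8: → [28,35); WM=33
i=16 t=28 v=4: DROP (t<33-4); WM=33
i=17 t=39 v=5: → [35,42); WM=38; [28,35) fires=16
i=18 t=27 v=2: DROP (t<38-4); WM=38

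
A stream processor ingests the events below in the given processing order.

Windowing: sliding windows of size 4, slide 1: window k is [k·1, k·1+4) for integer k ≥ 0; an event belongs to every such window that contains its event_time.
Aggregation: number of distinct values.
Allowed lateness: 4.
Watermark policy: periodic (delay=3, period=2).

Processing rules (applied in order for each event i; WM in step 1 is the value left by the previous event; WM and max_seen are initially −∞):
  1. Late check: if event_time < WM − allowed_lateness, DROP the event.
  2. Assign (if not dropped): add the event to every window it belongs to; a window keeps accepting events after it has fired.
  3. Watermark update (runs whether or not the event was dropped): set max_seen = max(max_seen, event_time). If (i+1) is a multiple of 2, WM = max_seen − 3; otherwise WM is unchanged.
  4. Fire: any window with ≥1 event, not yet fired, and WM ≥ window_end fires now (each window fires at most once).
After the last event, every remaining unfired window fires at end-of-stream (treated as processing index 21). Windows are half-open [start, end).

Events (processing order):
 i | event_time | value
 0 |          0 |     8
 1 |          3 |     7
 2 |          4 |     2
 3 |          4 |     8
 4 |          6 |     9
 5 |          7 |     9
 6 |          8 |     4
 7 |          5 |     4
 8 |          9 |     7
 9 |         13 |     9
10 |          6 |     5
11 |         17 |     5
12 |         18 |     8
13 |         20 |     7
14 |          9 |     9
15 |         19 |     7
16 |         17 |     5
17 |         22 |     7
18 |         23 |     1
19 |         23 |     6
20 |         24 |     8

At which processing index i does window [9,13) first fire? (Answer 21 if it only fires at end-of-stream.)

i=0 t=0 v=8: → [0,4); WM=−∞
i=1 t=3 v=7: → [3,7),[2,6),[1,5),[0,4); WM=0
i=2 t=4 v=2: → [4,8),[3,7),[2,6),[1,5); WM=0
i=3 t=4 v=8: → [4,8),[3,7),[2,6),[1,5); WM=1
i=4 t=6 v=9: → [6,10),[5,9),[4,8),[3,7); WM=1
i=5 t=7 v=9: → [7,11),[6,10),[5,9),[4,8); WM=4; [0,4) fires=2
i=6 t=8 v=4: → [8,12),[7,11),[6,10),[5,9); WM=4
i=7 t=5 v=4: → [5,9),[4,8),[3,7),[2,6); WM=5; [1,5) fires=3
i=8 t=9 v=7: → [9,13),[8,12),[7,11),[6,10); WM=5
i=9 t=13 v=9: → [13,17),[12,16),[11,15),[10,14); WM=10; [2,6) fires=4 [3,7) fires=5 [4,8) fires=4 [5,9) fires=2 [6,10) fires=3
i=10 t=6 v=5: → [6,10),[5,9),[4,8),[3,7); WM=10
i=11 t=17 v=5: → [17,21),[16,20),[15,19),[14,18); WM=14; [7,11) fires=3 [8,12) fires=2 [9,13) fires=1 [10,14) fires=1
i=12 t=18 v=8: → [18,22),[17,21),[16,20),[15,19); WM=14
i=13 t=20 v=7: → [20,24),[19,23),[18,22),[17,21); WM=17; [11,15) fires=1 [12,16) fires=1 [13,17) fires=1
i=14 t=9 v=9: DROP (t<17-4); WM=17
i=15 t=19 v=7: → [19,23),[18,22),[17,21),[16,20); WM=17
i=16 t=17 v=5: → [17,21),[16,20),[15,19),[14,18); WM=17
i=17 t=22 v=7: → [22,26),[21,25),[20,24),[19,23); WM=19; [14,18) fires=1 [15,19) fires=2
i=18 t=23 v=1: → [23,27),[22,26),[21,25),[20,24); WM=19
i=19 t=23 v=6: → [23,27),[22,26),[21,25),[20,24); WM=20; [16,20) fires=3
i=20 t=24 v=8: → [24,28),[23,27),[22,26),[21,25); WM=20

11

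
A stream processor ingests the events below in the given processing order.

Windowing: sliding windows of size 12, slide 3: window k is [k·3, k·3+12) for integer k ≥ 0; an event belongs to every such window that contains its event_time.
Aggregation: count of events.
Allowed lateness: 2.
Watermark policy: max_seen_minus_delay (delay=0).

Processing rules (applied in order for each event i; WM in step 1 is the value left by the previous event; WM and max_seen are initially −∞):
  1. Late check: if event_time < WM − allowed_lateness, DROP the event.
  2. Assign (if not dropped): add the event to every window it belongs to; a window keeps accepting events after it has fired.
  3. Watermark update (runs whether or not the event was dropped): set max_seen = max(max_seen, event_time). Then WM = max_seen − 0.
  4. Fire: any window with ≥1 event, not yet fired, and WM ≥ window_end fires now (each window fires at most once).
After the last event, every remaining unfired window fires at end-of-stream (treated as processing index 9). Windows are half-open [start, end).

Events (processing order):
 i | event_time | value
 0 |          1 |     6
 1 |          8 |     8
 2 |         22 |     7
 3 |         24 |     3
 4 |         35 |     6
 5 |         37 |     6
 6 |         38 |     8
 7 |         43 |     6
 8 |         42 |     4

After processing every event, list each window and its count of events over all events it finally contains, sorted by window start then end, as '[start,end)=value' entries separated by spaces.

[0,12)=2 [3,15)=1 [6,18)=1 [12,24)=1 [15,27)=2 [18,30)=2 [21,33)=2 [24,36)=2 [27,39)=3 [30,42)=3 [33,45)=5 [36,48)=4 [39,51)=2 [42,54)=2

i=0 t=1 v=6: → [0,12); WM=1
i=1 t=8 v=8: → [6,18),[3,15),[0,12); WM=8
i=2 t=22 v=7: → [21,33),[18,30),[15,27),[12,24); WM=22; [0,12) fires=2 [3,15) fires=1 [6,18) fires=1
i=3 t=24 v=3: → [24,36),[21,33),[18,30),[15,27); WM=24; [12,24) fires=1
i=4 t=35 v=6: → [33,45),[30,42),[27,39),[24,36); WM=35; [15,27) fires=2 [18,30) fires=2 [21,33) fires=2
i=5 t=37 v=6: → [36,48),[33,45),[30,42),[27,39); WM=37; [24,36) fires=2
i=6 t=38 v=8: → [36,48),[33,45),[30,42),[27,39); WM=38
i=7 t=43 v=6: → [42,54),[39,51),[36,48),[33,45); WM=43; [27,39) fires=3 [30,42) fires=3
i=8 t=42 v=4: → [42,54),[39,51),[36,48),[33,45); WM=43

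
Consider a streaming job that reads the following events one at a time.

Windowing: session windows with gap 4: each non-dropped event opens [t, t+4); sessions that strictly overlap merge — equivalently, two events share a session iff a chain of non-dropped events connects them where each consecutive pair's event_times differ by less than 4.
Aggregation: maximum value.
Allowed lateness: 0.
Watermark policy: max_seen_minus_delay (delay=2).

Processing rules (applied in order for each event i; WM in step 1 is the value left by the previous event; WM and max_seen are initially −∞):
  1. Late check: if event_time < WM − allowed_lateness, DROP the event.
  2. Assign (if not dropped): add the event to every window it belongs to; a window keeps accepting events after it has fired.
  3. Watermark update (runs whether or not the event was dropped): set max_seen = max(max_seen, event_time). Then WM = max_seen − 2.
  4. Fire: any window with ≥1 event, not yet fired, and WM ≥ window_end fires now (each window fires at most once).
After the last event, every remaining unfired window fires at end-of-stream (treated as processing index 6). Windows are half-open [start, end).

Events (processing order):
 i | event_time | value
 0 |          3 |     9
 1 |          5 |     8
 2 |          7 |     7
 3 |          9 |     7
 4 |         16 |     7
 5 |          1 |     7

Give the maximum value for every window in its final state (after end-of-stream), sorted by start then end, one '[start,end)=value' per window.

[3,13)=9 [16,20)=7

i=0 t=3 v=9: → [3,7); WM=1
i=1 t=5 v=8: → [3,9); WM=3
i=2 t=7 v=7: → [3,11); WM=5
i=3 t=9 v=7: → [3,13); WM=7
i=4 t=16 v=7: → [16,20); WM=14
i=5 t=1 v=7: DROP (t<14-0); WM=14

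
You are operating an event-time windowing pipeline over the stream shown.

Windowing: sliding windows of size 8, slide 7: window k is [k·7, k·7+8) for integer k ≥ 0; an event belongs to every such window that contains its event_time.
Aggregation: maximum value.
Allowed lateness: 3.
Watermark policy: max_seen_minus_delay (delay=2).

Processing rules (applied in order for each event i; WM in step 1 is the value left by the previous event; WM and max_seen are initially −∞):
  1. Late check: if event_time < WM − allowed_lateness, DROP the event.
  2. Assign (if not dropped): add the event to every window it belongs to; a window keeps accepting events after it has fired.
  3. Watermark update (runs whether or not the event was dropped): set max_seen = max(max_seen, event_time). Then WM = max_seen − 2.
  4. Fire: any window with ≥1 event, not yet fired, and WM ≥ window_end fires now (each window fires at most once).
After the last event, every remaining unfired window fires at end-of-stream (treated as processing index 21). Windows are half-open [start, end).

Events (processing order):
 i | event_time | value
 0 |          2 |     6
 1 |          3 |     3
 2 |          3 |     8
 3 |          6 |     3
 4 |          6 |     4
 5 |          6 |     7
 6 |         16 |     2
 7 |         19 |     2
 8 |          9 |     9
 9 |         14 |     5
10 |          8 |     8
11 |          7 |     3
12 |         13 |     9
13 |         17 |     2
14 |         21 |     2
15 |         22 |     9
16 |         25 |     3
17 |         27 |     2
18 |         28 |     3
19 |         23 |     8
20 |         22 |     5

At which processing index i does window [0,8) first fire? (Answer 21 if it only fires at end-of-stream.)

i=0 t=2 v=6: → [0,8); WM=0
i=1 t=3 v=3: → [0,8); WM=1
i=2 t=3 v=8: → [0,8); WM=1
i=3 t=6 v=3: → [0,8); WM=4
i=4 t=6 v=4: → [0,8); WM=4
i=5 t=6 v=7: → [0,8); WM=4
i=6 t=16 v=2: → [14,22); WM=14; [0,8) fires=8
i=7 t=19 v=2: → [14,22); WM=17
i=8 t=9 v=9: DROP (t<17-3); WM=17
i=9 t=14 v=5: → [14,22),[7,15); WM=17; [7,15) fires=5
i=10 t=8 v=8: DROP (t<17-3); WM=17
i=11 t=7 v=3: DROP (t<17-3); WM=17
i=12 t=13 v=9: DROP (t<17-3); WM=17
i=13 t=17 v=2: → [14,22); WM=17
i=14 t=21 v=2: → [21,29),[14,22); WM=19
i=15 t=22 v=9: → [21,29); WM=20
i=16 t=25 v=3: → [21,29); WM=23; [14,22) fires=5
i=17 t=27 v=2: → [21,29); WM=25
i=18 t=28 v=3: → [28,36),[21,29); WM=26
i=19 t=23 v=8: → [21,29); WM=26
i=20 t=22 v=5: DROP (t<26-3); WM=26

6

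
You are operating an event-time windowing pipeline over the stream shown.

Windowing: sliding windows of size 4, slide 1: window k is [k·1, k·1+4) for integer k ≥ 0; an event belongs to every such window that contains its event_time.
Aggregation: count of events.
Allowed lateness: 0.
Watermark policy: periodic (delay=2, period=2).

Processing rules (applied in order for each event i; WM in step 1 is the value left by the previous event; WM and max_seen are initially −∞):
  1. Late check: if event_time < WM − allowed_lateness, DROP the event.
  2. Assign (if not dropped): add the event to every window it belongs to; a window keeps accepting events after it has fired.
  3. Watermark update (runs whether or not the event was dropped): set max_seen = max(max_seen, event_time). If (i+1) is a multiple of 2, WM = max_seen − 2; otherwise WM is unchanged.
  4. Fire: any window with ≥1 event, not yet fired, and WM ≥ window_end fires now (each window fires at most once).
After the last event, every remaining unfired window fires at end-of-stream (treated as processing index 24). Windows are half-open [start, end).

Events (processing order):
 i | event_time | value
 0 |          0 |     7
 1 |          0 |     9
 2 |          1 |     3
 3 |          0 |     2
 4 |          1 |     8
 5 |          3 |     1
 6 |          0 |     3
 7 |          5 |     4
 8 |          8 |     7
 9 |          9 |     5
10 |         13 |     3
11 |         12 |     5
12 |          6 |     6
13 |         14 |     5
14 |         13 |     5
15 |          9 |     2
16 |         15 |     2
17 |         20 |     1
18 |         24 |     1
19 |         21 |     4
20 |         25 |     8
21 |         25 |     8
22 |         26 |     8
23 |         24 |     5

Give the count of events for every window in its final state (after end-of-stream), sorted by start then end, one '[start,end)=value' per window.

i=0 t=0 v=7: → [0,4); WM=−∞
i=1 t=0 v=9: → [0,4); WM=-2
i=2 t=1 v=3: → [1,5),[0,4); WM=-2
i=3 t=0 v=2: → [0,4); WM=-1
i=4 t=1 v=8: → [1,5),[0,4); WM=-1
i=5 t=3 v=1: → [3,7),[2,6),[1,5),[0,4); WM=1
i=6 t=0 v=3: DROP (t<1-0); WM=1
i=7 t=5 v=4: → [5,9),[4,8),[3,7),[2,6); WM=3
i=8 t=8 v=7: → [8,12),[7,11),[6,10),[5,9); WM=3
i=9 t=9 v=5: → [9,13),[8,12),[7,11),[6,10); WM=7; [0,4) fires=6 [1,5) fires=3 [2,6) fires=2 [3,7) fires=2
i=10 t=13 v=3: → [13,17),[12,16),[11,15),[10,14); WM=7
i=11 t=12 v=5: → [12,16),[11,15),[10,14),[9,13); WM=11; [4,8) fires=1 [5,9) fires=2 [6,10) fires=2 [7,11) fires=2
i=12 t=6 v=6: DROP (t<11-0); WM=11
i=13 t=14 v=5: → [14,18),[13,17),[12,16),[11,15); WM=12; [8,12) fires=2
i=14 t=13 v=5: → [13,17),[12,16),[11,15),[10,14); WM=12
i=15 t=9 v=2: DROP (t<12-0); WM=12
i=16 t=15 v=2: → [15,19),[14,18),[13,17),[12,16); WM=12
i=17 t=20 v=1: → [20,24),[19,23),[18,22),[17,21); WM=18; [9,13) fires=2 [10,14) fires=3 [11,15) fires=4 [12,16) fires=5 [13,17) fires=4 [14,18) fires=2
i=18 t=24 v=1: → [24,28),[23,27),[22,26),[21,25); WM=18
i=19 t=21 v=4: → [21,25),[20,24),[19,23),[18,22); WM=22; [15,19) fires=1 [17,21) fires=1 [18,22) fires=2
i=20 t=25 v=8: → [25,29),[24,28),[23,27),[22,26); WM=22
i=21 t=25 v=8: → [25,29),[24,28),[23,27),[22,26); WM=23; [19,23) fires=2
i=22 t=26 v=8: → [26,30),[25,29),[24,28),[23,27); WM=23
i=23 t=24 v=5: → [24,28),[23,27),[22,26),[21,25); WM=24; [20,24) fires=2

[0,4)=6 [1,5)=3 [2,6)=2 [3,7)=2 [4,8)=1 [5,9)=2 [6,10)=2 [7,11)=2 [8,12)=2 [9,13)=2 [10,14)=3 [11,15)=4 [12,16)=5 [13,17)=4 [14,18)=2 [15,19)=1 [17,21)=1 [18,22)=2 [19,23)=2 [20,24)=2 [21,25)=3 [22,26)=4 [23,27)=5 [24,28)=5 [25,29)=3 [26,30)=1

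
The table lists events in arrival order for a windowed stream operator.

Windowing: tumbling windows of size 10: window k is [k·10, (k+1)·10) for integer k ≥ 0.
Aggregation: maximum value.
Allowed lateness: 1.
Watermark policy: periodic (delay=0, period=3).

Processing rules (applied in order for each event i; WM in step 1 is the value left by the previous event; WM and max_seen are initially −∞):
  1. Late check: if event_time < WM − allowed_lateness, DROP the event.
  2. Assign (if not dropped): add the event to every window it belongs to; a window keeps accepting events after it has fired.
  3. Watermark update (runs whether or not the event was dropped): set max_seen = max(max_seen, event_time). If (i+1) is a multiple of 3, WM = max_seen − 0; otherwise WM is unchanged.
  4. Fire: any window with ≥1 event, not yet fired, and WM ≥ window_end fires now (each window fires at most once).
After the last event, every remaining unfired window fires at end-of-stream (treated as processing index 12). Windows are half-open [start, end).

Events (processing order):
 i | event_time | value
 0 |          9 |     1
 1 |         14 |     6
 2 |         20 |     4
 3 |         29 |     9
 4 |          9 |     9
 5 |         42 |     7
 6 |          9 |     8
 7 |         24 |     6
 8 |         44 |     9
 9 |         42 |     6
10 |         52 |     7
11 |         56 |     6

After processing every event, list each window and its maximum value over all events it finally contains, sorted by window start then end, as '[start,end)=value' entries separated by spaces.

i=0 t=9 v=1: → [0,10); WM=−∞
i=1 t=14 v=6: → [10,20); WM=−∞
i=2 t=20 v=4: → [20,30); WM=20; [0,10) fires=1 [10,20) fires=6
i=3 t=29 v=9: → [20,30); WM=20
i=4 t=9 v=9: DROP (t<20-1); WM=20
i=5 t=42 v=7: → [40,50); WM=42; [20,30) fires=9
i=6 t=9 v=8: DROP (t<42-1); WM=42
i=7 t=24 v=6: DROP (t<42-1); WM=42
i=8 t=44 v=9: → [40,50); WM=44
i=9 t=42 v=6: DROP (t<44-1); WM=44
i=10 t=52 v=7: → [50,60); WM=44
i=11 t=56 v=6: → [50,60); WM=56; [40,50) fires=9

[0,10)=1 [10,20)=6 [20,30)=9 [40,50)=9 [50,60)=7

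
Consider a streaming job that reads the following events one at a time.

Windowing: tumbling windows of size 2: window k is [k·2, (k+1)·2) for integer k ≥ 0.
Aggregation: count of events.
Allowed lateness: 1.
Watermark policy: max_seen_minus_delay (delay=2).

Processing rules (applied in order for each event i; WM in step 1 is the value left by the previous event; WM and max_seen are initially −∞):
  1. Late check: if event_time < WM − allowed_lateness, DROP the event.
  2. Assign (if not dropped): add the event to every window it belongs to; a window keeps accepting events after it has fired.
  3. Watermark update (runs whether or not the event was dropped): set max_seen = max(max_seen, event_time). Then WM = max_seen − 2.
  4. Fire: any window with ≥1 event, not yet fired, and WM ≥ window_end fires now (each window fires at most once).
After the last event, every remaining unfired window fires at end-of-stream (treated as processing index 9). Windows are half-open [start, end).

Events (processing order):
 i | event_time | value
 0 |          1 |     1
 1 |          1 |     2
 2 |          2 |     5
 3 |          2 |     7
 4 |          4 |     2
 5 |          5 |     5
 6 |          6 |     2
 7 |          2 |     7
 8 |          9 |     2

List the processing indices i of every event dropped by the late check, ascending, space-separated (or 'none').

i=0 t=1 v=1: → [0,2); WM=-1
i=1 t=1 v=2: → [0,2); WM=-1
i=2 t=2 v=5: → [2,4); WM=0
i=3 t=2 v=7: → [2,4); WM=0
i=4 t=4 v=2: → [4,6); WM=2; [0,2) fires=2
i=5 t=5 v=5: → [4,6); WM=3
i=6 t=6 v=2: → [6,8); WM=4; [2,4) fires=2
i=7 t=2 v=7: DROP (t<4-1); WM=4
i=8 t=9 v=2: → [8,10); WM=7; [4,6) fires=2

7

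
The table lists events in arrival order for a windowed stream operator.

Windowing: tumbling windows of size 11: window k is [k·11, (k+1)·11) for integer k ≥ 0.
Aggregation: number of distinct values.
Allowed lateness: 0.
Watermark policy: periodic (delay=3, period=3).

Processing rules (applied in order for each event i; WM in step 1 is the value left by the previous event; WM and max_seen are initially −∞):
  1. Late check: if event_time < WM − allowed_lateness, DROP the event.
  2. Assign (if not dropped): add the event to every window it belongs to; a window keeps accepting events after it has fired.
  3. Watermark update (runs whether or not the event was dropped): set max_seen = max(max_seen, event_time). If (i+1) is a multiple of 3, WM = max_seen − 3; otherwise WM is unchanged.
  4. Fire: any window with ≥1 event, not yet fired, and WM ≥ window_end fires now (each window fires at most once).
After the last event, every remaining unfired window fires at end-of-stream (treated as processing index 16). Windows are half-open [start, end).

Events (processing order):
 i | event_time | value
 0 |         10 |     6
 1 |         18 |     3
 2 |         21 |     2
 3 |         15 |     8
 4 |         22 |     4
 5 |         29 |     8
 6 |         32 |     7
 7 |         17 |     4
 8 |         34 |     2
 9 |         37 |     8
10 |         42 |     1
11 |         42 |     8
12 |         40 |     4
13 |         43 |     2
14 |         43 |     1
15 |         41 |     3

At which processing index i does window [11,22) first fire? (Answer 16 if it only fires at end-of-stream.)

i=0 t=10 v=6: → [0,11); WM=−∞
i=1 t=18 v=3: → [11,22); WM=−∞
i=2 t=21 v=2: → [11,22); WM=18; [0,11) fires=1
i=3 t=15 v=8: DROP (t<18-0); WM=18
i=4 t=22 v=4: → [22,33); WM=18
i=5 t=29 v=8: → [22,33); WM=26; [11,22) fires=2
i=6 t=32 v=7: → [22,33); WM=26
i=7 t=17 v=4: DROP (t<26-0); WM=26
i=8 t=34 v=2: → [33,44); WM=31
i=9 t=37 v=8: → [33,44); WM=31
i=10 t=42 v=1: → [33,44); WM=31
i=11 t=42 v=8: → [33,44); WM=39; [22,33) fires=3
i=12 t=40 v=4: → [33,44); WM=39
i=13 t=43 v=2: → [33,44); WM=39
i=14 t=43 v=1: → [33,44); WM=40
i=15 t=41 v=3: → [33,44); WM=40

5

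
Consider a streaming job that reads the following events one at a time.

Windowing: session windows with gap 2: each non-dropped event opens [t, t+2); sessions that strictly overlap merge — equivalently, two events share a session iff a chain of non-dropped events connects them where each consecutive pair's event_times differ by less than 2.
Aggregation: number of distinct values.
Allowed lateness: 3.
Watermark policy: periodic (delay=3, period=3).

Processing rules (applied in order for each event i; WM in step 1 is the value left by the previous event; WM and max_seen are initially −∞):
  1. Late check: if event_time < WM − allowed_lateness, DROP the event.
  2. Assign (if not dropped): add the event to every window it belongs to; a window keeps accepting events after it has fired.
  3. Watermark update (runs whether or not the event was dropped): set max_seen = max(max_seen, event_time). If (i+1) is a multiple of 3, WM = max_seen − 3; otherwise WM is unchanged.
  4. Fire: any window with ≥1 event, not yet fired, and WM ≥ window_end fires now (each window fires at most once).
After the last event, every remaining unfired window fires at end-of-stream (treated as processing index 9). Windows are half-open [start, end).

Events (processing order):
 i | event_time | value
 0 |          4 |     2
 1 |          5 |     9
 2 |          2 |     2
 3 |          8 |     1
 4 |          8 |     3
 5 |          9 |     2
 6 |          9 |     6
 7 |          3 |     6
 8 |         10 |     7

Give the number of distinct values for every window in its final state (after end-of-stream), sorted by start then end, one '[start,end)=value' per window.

i=0 t=4 v=2: → [4,6); WM=−∞
i=1 t=5 v=9: → [4,7); WM=−∞
i=2 t=2 v=2: → [2,4); WM=2
i=3 t=8 v=1: → [8,10); WM=2
i=4 t=8 v=3: → [8,10); WM=2
i=5 t=9 v=2: → [8,11); WM=6
i=6 t=9 v=6: → [8,11); WM=6
i=7 t=3 v=6: → [2,7); WM=6
i=8 t=10 v=7: → [8,12); WM=7

[2,7)=3 [8,12)=5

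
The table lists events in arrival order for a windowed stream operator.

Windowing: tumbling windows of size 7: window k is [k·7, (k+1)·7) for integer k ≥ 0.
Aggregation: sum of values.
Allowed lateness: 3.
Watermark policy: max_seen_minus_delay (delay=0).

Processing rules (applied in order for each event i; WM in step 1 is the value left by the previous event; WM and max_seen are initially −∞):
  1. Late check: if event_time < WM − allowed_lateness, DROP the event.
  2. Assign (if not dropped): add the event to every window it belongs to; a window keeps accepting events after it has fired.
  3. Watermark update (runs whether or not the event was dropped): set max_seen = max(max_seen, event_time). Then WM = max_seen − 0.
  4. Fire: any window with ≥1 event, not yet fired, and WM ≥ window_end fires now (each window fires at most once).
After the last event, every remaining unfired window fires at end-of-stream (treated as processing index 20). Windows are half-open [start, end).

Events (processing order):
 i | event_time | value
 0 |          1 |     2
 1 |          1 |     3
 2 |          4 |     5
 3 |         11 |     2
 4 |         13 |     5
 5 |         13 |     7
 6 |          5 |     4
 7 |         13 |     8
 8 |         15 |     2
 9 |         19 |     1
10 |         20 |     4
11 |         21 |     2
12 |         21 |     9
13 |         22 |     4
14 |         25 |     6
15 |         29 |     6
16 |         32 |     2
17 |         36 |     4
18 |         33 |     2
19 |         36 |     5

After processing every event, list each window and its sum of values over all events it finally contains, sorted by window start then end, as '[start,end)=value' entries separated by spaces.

i=0 t=1 v=2: → [0,7); WM=1
i=1 t=1 v=3: → [0,7); WM=1
i=2 t=4 v=5: → [0,7); WM=4
i=3 t=11 v=2: → [7,14); WM=11; [0,7) fires=10
i=4 t=13 v=5: → [7,14); WM=13
i=5 t=13 v=7: → [7,14); WM=13
i=6 t=5 v=4: DROP (t<13-3); WM=13
i=7 t=13 v=8: → [7,14); WM=13
i=8 t=15 v=2: → [14,21); WM=15; [7,14) fires=22
i=9 t=19 v=1: → [14,21); WM=19
i=10 t=20 v=4: → [14,21); WM=20
i=11 t=21 v=2: → [21,28); WM=21; [14,21) fires=7
i=12 t=21 v=9: → [21,28); WM=21
i=13 t=22 v=4: → [21,28); WM=22
i=14 t=25 v=6: → [21,28); WM=25
i=15 t=29 v=6: → [28,35); WM=29; [21,28) fires=21
i=16 t=32 v=2: → [28,35); WM=32
i=17 t=36 v=4: → [35,42); WM=36; [28,35) fires=8
i=18 t=33 v=2: → [28,35); WM=36
i=19 t=36 v=5: → [35,42); WM=36

[0,7)=10 [7,14)=22 [14,21)=7 [21,28)=21 [28,35)=10 [35,42)=9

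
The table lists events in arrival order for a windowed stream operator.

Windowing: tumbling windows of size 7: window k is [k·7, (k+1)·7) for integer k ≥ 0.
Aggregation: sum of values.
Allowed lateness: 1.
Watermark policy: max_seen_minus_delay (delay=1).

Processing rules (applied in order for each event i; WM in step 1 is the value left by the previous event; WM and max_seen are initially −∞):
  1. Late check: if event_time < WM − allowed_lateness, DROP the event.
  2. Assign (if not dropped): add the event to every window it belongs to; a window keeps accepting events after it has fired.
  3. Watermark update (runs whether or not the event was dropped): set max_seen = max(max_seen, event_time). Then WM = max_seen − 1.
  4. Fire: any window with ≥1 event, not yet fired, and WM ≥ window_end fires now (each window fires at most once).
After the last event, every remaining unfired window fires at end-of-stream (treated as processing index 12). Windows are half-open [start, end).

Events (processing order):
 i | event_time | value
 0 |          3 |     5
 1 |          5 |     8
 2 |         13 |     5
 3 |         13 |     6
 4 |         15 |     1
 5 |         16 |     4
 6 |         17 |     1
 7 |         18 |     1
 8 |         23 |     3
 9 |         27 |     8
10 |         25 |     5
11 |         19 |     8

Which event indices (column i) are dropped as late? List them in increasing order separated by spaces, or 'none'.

11

i=0 t=3 v=5: → [0,7); WM=2
i=1 t=5 v=8: → [0,7); WM=4
i=2 t=13 v=5: → [7,14); WM=12; [0,7) fires=13
i=3 t=13 v=6: → [7,14); WM=12
i=4 t=15 v=1: → [14,21); WM=14; [7,14) fires=11
i=5 t=16 v=4: → [14,21); WM=15
i=6 t=17 v=1: → [14,21); WM=16
i=7 t=18 v=1: → [14,21); WM=17
i=8 t=23 v=3: → [21,28); WM=22; [14,21) fires=7
i=9 t=27 v=8: → [21,28); WM=26
i=10 t=25 v=5: → [21,28); WM=26
i=11 t=19 v=8: DROP (t<26-1); WM=26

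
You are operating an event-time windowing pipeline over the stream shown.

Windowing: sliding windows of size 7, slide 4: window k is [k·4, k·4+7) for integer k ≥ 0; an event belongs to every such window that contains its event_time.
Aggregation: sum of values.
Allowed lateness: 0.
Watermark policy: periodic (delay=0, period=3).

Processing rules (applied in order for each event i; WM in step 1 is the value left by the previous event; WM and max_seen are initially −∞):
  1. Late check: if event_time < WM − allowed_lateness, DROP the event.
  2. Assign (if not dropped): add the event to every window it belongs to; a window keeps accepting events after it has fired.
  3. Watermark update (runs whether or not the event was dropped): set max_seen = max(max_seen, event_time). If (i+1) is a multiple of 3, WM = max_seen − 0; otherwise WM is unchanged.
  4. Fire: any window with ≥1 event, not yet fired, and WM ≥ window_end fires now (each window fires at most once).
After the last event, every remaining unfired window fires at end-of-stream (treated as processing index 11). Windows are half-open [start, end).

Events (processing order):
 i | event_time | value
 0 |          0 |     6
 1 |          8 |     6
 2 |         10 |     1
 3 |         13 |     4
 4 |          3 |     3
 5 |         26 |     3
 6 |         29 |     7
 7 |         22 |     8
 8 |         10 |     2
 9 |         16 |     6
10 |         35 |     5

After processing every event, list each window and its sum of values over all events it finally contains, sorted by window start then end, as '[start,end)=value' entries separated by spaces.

i=0 t=0 v=6: → [0,7); WM=−∞
i=1 t=8 v=6: → [8,15),[4,11); WM=−∞
i=2 t=10 v=1: → [8,15),[4,11); WM=10; [0,7) fires=6
i=3 t=13 v=4: → [12,19),[8,15); WM=10
i=4 t=3 v=3: DROP (t<10-0); WM=10
i=5 t=26 v=3: → [24,31),[20,27); WM=26; [4,11) fires=7 [8,15) fires=11 [12,19) fires=4
i=6 t=29 v=7: → [28,35),[24,31); WM=26
i=7 t=22 v=8: DROP (t<26-0); WM=26
i=8 t=10 v=2: DROP (t<26-0); WM=29; [20,27) fires=3
i=9 t=16 v=6: DROP (t<29-0); WM=29
i=10 t=35 v=5: → [32,39); WM=29

[0,7)=6 [4,11)=7 [8,15)=11 [12,19)=4 [20,27)=3 [24,31)=10 [28,35)=7 [32,39)=5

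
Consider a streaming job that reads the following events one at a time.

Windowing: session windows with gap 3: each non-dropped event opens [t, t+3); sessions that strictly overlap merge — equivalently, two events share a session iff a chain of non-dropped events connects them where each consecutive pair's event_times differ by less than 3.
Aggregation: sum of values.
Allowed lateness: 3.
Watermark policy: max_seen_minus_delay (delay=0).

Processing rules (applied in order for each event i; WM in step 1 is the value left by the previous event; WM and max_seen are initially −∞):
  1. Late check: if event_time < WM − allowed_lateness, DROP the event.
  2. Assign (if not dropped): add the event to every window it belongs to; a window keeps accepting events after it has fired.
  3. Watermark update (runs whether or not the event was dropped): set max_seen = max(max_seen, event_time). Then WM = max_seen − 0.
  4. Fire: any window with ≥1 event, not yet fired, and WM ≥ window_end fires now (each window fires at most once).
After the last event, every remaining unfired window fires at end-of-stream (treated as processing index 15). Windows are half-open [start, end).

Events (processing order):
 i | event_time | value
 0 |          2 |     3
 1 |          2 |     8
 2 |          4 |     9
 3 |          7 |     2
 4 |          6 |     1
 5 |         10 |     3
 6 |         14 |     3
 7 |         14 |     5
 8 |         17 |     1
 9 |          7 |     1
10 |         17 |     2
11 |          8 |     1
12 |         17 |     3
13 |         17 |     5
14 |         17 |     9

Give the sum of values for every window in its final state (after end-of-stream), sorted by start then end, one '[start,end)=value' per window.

i=0 t=2 v=3: → [2,5); WM=2
i=1 t=2 v=8: → [2,5); WM=2
i=2 t=4 v=9: → [2,7); WM=4
i=3 t=7 v=2: → [7,10); WM=7
i=4 t=6 v=1: → [2,10); WM=7
i=5 t=10 v=3: → [10,13); WM=10
i=6 t=14 v=3: → [14,17); WM=14
i=7 t=14 v=5: → [14,17); WM=14
i=8 t=17 v=1: → [17,20); WM=17
i=9 t=7 v=1: DROP (t<17-3); WM=17
i=10 t=17 v=2: → [17,20); WM=17
i=11 t=8 v=1: DROP (t<17-3); WM=17
i=12 t=17 v=3: → [17,20); WM=17
i=13 t=17 v=5: → [17,20); WM=17
i=14 t=17 v=9: → [17,20); WM=17

[2,10)=23 [10,13)=3 [14,17)=8 [17,20)=20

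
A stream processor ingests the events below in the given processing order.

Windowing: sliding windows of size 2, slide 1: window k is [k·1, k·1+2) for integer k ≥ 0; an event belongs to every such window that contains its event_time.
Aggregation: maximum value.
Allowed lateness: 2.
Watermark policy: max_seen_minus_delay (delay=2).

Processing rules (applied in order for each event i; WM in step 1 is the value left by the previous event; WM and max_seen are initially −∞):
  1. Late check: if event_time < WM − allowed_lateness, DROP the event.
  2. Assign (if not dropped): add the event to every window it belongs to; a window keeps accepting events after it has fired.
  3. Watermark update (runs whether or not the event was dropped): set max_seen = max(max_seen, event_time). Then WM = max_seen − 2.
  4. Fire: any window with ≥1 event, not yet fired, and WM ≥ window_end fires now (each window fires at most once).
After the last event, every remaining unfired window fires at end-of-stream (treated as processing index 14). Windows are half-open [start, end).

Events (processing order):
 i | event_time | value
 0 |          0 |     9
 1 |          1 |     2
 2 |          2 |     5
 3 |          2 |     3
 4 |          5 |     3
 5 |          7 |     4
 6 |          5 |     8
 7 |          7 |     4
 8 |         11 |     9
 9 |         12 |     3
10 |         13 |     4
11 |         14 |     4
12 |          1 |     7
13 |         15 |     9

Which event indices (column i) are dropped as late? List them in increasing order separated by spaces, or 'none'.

12

i=0 t=0 v=9: → [0,2); WM=-2
i=1 t=1 v=2: → [1,3),[0,2); WM=-1
i=2 t=2 v=5: → [2,4),[1,3); WM=0
i=3 t=2 v=3: → [2,4),[1,3); WM=0
i=4 t=5 v=3: → [5,7),[4,6); WM=3; [0,2) fires=9 [1,3) fires=5
i=5 t=7 v=4: → [7,9),[6,8); WM=5; [2,4) fires=5
i=6 t=5 v=8: → [5,7),[4,6); WM=5
i=7 t=7 v=4: → [7,9),[6,8); WM=5
i=8 t=11 v=9: → [11,13),[10,12); WM=9; [4,6) fires=8 [5,7) fires=8 [6,8) fires=4 [7,9) fires=4
i=9 t=12 v=3: → [12,14),[11,13); WM=10
i=10 t=13 v=4: → [13,15),[12,14); WM=11
i=11 t=14 v=4: → [14,16),[13,15); WM=12; [10,12) fires=9
i=12 t=1 v=7: DROP (t<12-2); WM=12
i=13 t=15 v=9: → [15,17),[14,16); WM=13; [11,13) fires=9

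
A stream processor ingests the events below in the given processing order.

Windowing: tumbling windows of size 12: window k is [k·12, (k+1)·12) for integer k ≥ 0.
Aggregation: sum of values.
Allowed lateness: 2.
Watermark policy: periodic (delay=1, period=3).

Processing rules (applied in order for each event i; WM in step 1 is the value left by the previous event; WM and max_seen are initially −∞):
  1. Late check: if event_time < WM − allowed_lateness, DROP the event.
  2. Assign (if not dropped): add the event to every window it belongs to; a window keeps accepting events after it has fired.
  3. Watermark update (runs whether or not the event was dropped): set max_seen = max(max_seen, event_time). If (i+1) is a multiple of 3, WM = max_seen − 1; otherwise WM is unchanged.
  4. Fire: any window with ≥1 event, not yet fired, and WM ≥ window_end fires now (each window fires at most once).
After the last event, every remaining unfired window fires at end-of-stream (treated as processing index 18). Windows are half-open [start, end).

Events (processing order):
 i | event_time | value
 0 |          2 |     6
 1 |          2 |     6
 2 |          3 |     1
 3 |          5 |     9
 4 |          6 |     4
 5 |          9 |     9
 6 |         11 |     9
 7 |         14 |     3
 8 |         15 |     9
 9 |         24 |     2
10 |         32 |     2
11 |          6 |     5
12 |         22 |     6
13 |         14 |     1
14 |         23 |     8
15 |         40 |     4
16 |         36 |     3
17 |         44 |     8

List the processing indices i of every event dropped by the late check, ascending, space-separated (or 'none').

11 12 13 14

i=0 t=2 v=6: → [0,12); WM=−∞
i=1 t=2 v=6: → [0,12); WM=−∞
i=2 t=3 v=1: → [0,12); WM=2
i=3 t=5 v=9: → [0,12); WM=2
i=4 t=6 v=4: → [0,12); WM=2
i=5 t=9 v=9: → [0,12); WM=8
i=6 t=11 v=9: → [0,12); WM=8
i=7 t=14 v=3: → [12,24); WM=8
i=8 t=15 v=9: → [12,24); WM=14; [0,12) fires=44
i=9 t=24 v=2: → [24,36); WM=14
i=10 t=32 v=2: → [24,36); WM=14
i=11 t=6 v=5: DROP (t<14-2); WM=31; [12,24) fires=12
i=12 t=22 v=6: DROP (t<31-2); WM=31
i=13 t=14 v=1: DROP (t<31-2); WM=31
i=14 t=23 v=8: DROP (t<31-2); WM=31
i=15 t=40 v=4: → [36,48); WM=31
i=16 t=36 v=3: → [36,48); WM=31
i=17 t=44 v=8: → [36,48); WM=43; [24,36) fires=4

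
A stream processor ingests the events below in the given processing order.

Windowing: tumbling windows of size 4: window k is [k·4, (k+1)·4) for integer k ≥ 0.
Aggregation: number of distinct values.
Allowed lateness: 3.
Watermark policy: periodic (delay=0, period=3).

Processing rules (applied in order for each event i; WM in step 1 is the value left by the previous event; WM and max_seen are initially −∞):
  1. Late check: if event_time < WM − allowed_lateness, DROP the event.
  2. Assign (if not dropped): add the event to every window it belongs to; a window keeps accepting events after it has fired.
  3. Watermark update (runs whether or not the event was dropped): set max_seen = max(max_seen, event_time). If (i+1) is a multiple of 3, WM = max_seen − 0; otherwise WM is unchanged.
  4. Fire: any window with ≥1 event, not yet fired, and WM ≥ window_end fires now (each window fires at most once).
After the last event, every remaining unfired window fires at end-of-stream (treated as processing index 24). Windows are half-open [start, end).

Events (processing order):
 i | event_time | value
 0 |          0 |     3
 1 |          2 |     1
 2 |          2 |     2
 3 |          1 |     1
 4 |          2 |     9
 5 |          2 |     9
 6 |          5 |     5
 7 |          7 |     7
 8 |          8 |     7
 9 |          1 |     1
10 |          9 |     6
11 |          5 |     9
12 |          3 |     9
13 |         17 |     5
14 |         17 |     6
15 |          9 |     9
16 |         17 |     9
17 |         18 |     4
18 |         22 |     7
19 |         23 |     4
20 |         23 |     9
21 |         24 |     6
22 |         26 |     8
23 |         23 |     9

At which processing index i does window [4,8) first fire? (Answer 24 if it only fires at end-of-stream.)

i=0 t=0 v=3: → [0,4); WM=−∞
i=1 t=2 v=1: → [0,4); WM=−∞
i=2 t=2 v=2: → [0,4); WM=2
i=3 t=1 v=1: → [0,4); WM=2
i=4 t=2 v=9: → [0,4); WM=2
i=5 t=2 v=9: → [0,4); WM=2
i=6 t=5 v=5: → [4,8); WM=2
i=7 t=7 v=7: → [4,8); WM=2
i=8 t=8 v=7: → [8,12); WM=8; [0,4) fires=4 [4,8) fires=2
i=9 t=1 v=1: DROP (t<8-3); WM=8
i=10 t=9 v=6: → [8,12); WM=8
i=11 t=5 v=9: → [4,8); WM=9
i=12 t=3 v=9: DROP (t<9-3); WM=9
i=13 t=17 v=5: → [16,20); WM=9
i=14 t=17 v=6: → [16,20); WM=17; [8,12) fires=2
i=15 t=9 v=9: DROP (t<17-3); WM=17
i=16 t=17 v=9: → [16,20); WM=17
i=17 t=18 v=4: → [16,20); WM=18
i=18 t=22 v=7: → [20,24); WM=18
i=19 t=23 v=4: → [20,24); WM=18
i=20 t=23 v=9: → [20,24); WM=23; [16,20) fires=4
i=21 t=24 v=6: → [24,28); WM=23
i=22 t=26 v=8: → [24,28); WM=23
i=23 t=23 v=9: → [20,24); WM=26; [20,24) fires=3

8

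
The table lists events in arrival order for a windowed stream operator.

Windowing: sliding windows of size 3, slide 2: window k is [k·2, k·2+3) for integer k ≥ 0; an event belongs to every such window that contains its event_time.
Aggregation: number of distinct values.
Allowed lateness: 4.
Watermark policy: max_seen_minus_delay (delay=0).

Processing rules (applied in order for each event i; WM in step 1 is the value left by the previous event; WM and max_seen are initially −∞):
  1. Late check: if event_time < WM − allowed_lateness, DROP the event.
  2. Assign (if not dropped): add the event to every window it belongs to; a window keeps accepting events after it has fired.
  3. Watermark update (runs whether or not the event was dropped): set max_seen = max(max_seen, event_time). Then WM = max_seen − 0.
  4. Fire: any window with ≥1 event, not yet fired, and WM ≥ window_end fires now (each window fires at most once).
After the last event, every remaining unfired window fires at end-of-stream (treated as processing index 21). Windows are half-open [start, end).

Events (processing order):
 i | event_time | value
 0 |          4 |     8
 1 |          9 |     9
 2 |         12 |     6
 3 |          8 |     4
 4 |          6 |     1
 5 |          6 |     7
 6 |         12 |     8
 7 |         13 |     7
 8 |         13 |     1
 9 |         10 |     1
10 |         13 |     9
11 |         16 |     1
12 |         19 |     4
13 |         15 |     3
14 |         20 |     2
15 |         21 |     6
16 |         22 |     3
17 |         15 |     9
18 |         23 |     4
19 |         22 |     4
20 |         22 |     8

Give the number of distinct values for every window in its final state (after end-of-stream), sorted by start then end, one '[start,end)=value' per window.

[2,5)=1 [4,7)=1 [6,9)=1 [8,11)=3 [10,13)=3 [12,15)=5 [14,17)=2 [16,19)=1 [18,21)=2 [20,23)=5 [22,25)=3

i=0 t=4 v=8: → [4,7),[2,5); WM=4
i=1 t=9 v=9: → [8,11); WM=9; [2,5) fires=1 [4,7) fires=1
i=2 t=12 v=6: → [12,15),[10,13); WM=12; [8,11) fires=1
i=3 t=8 v=4: → [8,11),[6,9); WM=12; [6,9) fires=1
i=4 t=6 v=1: DROP (t<12-4); WM=12
i=5 t=6 v=7: DROP (t<12-4); WM=12
i=6 t=12 v=8: → [12,15),[10,13); WM=12
i=7 t=13 v=7: → [12,15); WM=13; [10,13) fires=2
i=8 t=13 v=1: → [12,15); WM=13
i=9 t=10 v=1: → [10,13),[8,11); WM=13
i=10 t=13 v=9: → [12,15); WM=13
i=11 t=16 v=1: → [16,19),[14,17); WM=16; [12,15) fires=5
i=12 t=19 v=4: → [18,21); WM=19; [14,17) fires=1 [16,19) fires=1
i=13 t=15 v=3: → [14,17); WM=19
i=14 t=20 v=2: → [20,23),[18,21); WM=20
i=15 t=21 v=6: → [20,23); WM=21; [18,21) fires=2
i=16 t=22 v=3: → [22,25),[20,23); WM=22
i=17 t=15 v=9: DROP (t<22-4); WM=22
i=18 t=23 v=4: → [22,25); WM=23; [20,23) fires=3
i=19 t=22 v=4: → [22,25),[20,23); WM=23
i=20 t=22 v=8: → [22,25),[20,23); WM=23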